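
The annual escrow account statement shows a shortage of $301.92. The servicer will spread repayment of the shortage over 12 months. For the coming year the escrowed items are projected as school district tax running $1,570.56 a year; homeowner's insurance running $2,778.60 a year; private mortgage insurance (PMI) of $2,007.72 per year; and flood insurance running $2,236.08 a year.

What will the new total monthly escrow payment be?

$741.24

School district tax = $1,570.56 annually
Homeowner's insurance = $2,778.60 annually
Private mortgage insurance (PMI) = $2,007.72 annually
Flood insurance = $2,236.08 annually
Annual escrow total = $8,592.96
Monthly escrow = $8,592.96 ÷ 12 = $716.08
Shortage per month = $301.92 / 12 = $25.16
New monthly escrow = $716.08 + $25.16 = $741.24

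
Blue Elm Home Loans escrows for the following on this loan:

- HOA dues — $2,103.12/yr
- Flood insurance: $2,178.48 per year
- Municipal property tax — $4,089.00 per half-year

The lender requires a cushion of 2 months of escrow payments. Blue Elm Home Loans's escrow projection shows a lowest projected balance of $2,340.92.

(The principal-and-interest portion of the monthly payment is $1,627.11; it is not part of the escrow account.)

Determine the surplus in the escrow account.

HOA dues — $2,103.12 annually
Flood insurance — $2,178.48 annually
Municipal property tax — $4,089.00 × 2 = $8,178.00 annually
Yearly total = $2,103.12 + $2,178.48 + $8,178.00 = $12,459.60
Base monthly escrow = $12,459.60 / 12 = $1,038.30
Required reserve = 2 × $1,038.30 = $2,076.60
Surplus = $2,340.92 − $2,076.60 = $264.32

$264.32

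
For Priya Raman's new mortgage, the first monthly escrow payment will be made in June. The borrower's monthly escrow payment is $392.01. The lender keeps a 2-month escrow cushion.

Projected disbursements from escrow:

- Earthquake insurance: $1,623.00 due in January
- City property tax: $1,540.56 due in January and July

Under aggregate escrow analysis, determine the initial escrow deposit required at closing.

Cushion = 2 × $392.01 = $784.02
Trial balance (start $0, +$392.01 each month, − disbursements):
  Jun: +$392.01 → $392.01
  Jul: +$392.01 − $1,540.56 → -$756.54
  Aug: +$392.01 → -$364.53
  Sep: +$392.01 → $27.48
  Oct: +$392.01 → $419.49
  Nov: +$392.01 → $811.50
  Dec: +$392.01 → $1,203.51
  Jan: +$392.01 − $3,163.56 → -$1,568.04
  Feb: +$392.01 → -$1,176.03
  Mar: +$392.01 → -$784.02
  Apr: +$392.01 → -$392.01
  May: +$392.01 → $0.00
Lowest trial balance = -$1,568.04 (Jan)
Initial deposit = cushion − low point = $784.02 − (-$1,568.04) = $2,352.06

$2,352.06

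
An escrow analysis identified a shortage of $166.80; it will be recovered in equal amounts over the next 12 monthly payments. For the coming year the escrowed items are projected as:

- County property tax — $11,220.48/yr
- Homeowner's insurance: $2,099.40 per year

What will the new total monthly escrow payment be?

County property tax = $11,220.48 annually
Homeowner's insurance = $2,099.40 annually
Total annual escrow = $13,319.88
Monthly = $13,319.88 / 12 = $1,109.99
Shortage per month = $166.80 / 12 = $13.90
New monthly escrow = $1,109.99 + $13.90 = $1,123.89

$1,123.89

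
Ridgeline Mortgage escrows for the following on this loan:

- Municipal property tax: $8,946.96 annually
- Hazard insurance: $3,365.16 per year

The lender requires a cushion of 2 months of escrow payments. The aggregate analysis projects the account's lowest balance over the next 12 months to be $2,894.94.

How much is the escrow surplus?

$842.92

Municipal property tax — $8,946.96 per year
Hazard insurance — $3,365.16 per year
Total per year = $8,946.96 + $3,365.16 = $12,312.12
Per month = $12,312.12 / 12 = $1,026.01
Cushion = 2 × $1,026.01 = $2,052.02
Excess over cushion: $2,894.94 − $2,052.02 = $842.92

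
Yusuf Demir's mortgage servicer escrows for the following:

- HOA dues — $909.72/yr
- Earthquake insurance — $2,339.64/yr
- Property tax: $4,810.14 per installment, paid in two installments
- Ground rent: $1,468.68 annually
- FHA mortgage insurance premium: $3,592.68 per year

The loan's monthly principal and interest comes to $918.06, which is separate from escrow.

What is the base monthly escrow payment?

HOA dues: $909.72 annually
Earthquake insurance: $2,339.64 annually
Property tax: $4,810.14 × 2 = $9,620.28 annually
Ground rent: $1,468.68 annually
FHA mortgage insurance premium: $3,592.68 annually
Total per year = $909.72 + $2,339.64 + $9,620.28 + $1,468.68 + $3,592.68 = $17,931.00
Per month = $17,931.00 ÷ 12 = $1,494.25

$1,494.25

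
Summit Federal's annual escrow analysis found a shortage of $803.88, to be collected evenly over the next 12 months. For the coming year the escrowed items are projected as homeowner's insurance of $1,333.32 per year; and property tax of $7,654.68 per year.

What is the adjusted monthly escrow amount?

$815.99

Homeowner's insurance = $1,333.32 per year
Property tax = $7,654.68 per year
Annual escrow total = $1,333.32 + $7,654.68 = $8,988.00
Base monthly escrow = $8,988.00 ÷ 12 = $749.00
Shortage per month = $803.88 / 12 = $66.99
Adjusted monthly = $749.00 + $66.99 = $815.99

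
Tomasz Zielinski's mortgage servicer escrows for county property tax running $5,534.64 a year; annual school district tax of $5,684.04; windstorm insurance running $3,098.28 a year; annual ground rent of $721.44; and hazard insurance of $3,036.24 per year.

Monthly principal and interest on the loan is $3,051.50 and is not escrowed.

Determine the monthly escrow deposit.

County property tax = $5,534.64 per year
School district tax = $5,684.04 per year
Windstorm insurance = $3,098.28 per year
Ground rent = $721.44 per year
Hazard insurance = $3,036.24 per year
Combined annual = $18,074.64
Monthly escrow = $18,074.64 ÷ 12 = $1,506.22

$1,506.22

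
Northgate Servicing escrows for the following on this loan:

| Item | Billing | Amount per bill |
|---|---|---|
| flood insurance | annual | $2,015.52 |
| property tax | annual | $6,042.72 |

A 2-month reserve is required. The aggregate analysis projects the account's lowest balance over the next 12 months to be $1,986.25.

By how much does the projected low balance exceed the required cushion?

Flood insurance — $2,015.52
Property tax — $6,042.72
Combined annual = $2,015.52 + $6,042.72 = $8,058.24
Monthly escrow = $8,058.24 ÷ 12 = $671.52
Required reserve = 2 × $671.52 = $1,343.04
Excess over cushion: $1,986.25 − $1,343.04 = $643.21

$643.21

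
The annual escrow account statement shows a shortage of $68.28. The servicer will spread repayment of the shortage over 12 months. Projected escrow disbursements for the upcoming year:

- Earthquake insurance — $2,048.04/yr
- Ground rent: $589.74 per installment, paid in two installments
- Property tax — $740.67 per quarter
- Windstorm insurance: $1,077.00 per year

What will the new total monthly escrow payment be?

$611.29

Earthquake insurance = $2,048.04 annually
Ground rent = $589.74 × 2 = $1,179.48 annually
Property tax = $740.67 × 4 = $2,962.68 annually
Windstorm insurance = $1,077.00 annually
Total per year = $7,267.20
Base monthly escrow = $7,267.20 / 12 = $605.60
Monthly shortage recovery: $68.28 ÷ 12 = $5.69
New monthly escrow = $605.60 + $5.69 = $611.29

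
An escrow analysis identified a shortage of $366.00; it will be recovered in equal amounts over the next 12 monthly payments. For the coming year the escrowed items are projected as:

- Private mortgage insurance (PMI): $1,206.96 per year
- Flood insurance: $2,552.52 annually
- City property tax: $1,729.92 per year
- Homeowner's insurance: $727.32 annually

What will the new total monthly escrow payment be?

$548.56

Private mortgage insurance (PMI) — $1,206.96
Flood insurance — $2,552.52
City property tax — $1,729.92
Homeowner's insurance — $727.32
Total annual escrow = $1,206.96 + $2,552.52 + $1,729.92 + $727.32 = $6,216.72
Monthly escrow = $6,216.72 / 12 = $518.06
Shortage spread = $366.00 ÷ 12 = $30.50/mo
New monthly escrow = $518.06 + $30.50 = $548.56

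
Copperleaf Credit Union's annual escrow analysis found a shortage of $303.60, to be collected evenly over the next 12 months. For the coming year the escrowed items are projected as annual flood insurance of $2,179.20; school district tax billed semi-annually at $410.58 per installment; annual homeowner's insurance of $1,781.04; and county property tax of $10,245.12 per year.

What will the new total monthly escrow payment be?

Flood insurance = $2,179.20 per year
School district tax = $410.58 × 2 = $821.16 per year
Homeowner's insurance = $1,781.04 per year
County property tax = $10,245.12 per year
Combined annual = $2,179.20 + $821.16 + $1,781.04 + $10,245.12 = $15,026.52
Monthly escrow = $15,026.52 / 12 = $1,252.21
Monthly shortage recovery: $303.60 ÷ 12 = $25.30
Adjusted monthly = $1,252.21 + $25.30 = $1,277.51

$1,277.51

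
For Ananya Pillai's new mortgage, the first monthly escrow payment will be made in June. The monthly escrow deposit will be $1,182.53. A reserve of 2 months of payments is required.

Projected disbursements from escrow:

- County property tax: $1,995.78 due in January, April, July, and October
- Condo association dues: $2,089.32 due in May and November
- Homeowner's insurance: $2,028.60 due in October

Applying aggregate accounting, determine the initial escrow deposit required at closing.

Cushion = 2 × $1,182.53 = $2,365.06
Trial balance (start $0, +$1,182.53 each month, − disbursements):
  Jun: +$1,182.53 → $1,182.53
  Jul: +$1,182.53 − $1,995.78 → $369.28
  Aug: +$1,182.53 → $1,551.81
  Sep: +$1,182.53 → $2,734.34
  Oct: +$1,182.53 − $4,024.38 → -$107.51
  Nov: +$1,182.53 − $2,089.32 → -$1,014.30
  Dec: +$1,182.53 → $168.23
  Jan: +$1,182.53 − $1,995.78 → -$645.02
  Feb: +$1,182.53 → $537.51
  Mar: +$1,182.53 → $1,720.04
  Apr: +$1,182.53 − $1,995.78 → $906.79
  May: +$1,182.53 − $2,089.32 → $0.00
Lowest trial balance = -$1,014.30 (Nov)
Initial deposit = cushion − low point = $2,365.06 − (-$1,014.30) = $3,379.36

$3,379.36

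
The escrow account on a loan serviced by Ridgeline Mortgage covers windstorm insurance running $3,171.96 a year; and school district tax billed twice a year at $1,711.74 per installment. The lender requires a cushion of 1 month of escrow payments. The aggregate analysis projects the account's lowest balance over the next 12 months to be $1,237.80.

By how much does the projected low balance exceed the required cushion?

$688.18

Windstorm insurance — $3,171.96 per year
School district tax — $1,711.74 × 2 = $3,423.48 per year
Yearly total = $3,171.96 + $3,423.48 = $6,595.44
Base monthly escrow = $6,595.44 ÷ 12 = $549.62
Cushion = 1 × $549.62 = $549.62
Surplus = $1,237.80 − $549.62 = $688.18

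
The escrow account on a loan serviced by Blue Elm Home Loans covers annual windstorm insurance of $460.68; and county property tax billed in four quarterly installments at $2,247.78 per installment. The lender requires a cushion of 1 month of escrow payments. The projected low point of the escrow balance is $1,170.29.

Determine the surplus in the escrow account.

Windstorm insurance = $460.68/yr
County property tax = $2,247.78 × 4 = $8,991.12/yr
Combined annual = $460.68 + $8,991.12 = $9,451.80
Monthly escrow = $9,451.80 / 12 = $787.65
Required cushion = 1 × $787.65 = $787.65
Surplus = $1,170.29 − $787.65 = $382.64

$382.64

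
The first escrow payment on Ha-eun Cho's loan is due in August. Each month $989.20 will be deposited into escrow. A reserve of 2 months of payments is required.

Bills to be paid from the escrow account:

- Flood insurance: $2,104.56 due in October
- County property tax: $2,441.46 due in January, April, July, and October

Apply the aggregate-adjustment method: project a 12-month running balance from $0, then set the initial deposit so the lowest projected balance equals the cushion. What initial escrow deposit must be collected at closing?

$3,556.82

Cushion = 2 × $989.20 = $1,978.40
Trial balance (start $0, +$989.20 each month, − disbursements):
  Aug: +$989.20 → $989.20
  Sep: +$989.20 → $1,978.40
  Oct: +$989.20 − $4,546.02 → -$1,578.42
  Nov: +$989.20 → -$589.22
  Dec: +$989.20 → $399.98
  Jan: +$989.20 − $2,441.46 → -$1,052.28
  Feb: +$989.20 → -$63.08
  Mar: +$989.20 → $926.12
  Apr: +$989.20 − $2,441.46 → -$526.14
  May: +$989.20 → $463.06
  Jun: +$989.20 → $1,452.26
  Jul: +$989.20 − $2,441.46 → $0.00
Lowest trial balance = -$1,578.42 (Oct)
Initial deposit = cushion − low point = $1,978.40 − (-$1,578.42) = $3,556.82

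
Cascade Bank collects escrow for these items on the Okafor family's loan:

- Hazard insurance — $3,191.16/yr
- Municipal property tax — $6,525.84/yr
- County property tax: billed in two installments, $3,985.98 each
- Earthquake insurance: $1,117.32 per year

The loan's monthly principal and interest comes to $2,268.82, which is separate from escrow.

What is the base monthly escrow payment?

Hazard insurance: $3,191.16 per year
Municipal property tax: $6,525.84 per year
County property tax: $3,985.98 × 2 = $7,971.96 per year
Earthquake insurance: $1,117.32 per year
Yearly total = $3,191.16 + $6,525.84 + $7,971.96 + $1,117.32 = $18,806.28
Base monthly escrow = $18,806.28 ÷ 12 = $1,567.19

$1,567.19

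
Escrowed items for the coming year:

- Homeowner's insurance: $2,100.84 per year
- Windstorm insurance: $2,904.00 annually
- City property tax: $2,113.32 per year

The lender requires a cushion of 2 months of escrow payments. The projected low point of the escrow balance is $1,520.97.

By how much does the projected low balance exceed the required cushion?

$334.61

Homeowner's insurance = $2,100.84 per year
Windstorm insurance = $2,904.00 per year
City property tax = $2,113.32 per year
Annual escrow total = $7,118.16
Base monthly escrow = $7,118.16 ÷ 12 = $593.18
Cushion = 2 × $593.18 = $1,186.36
Excess over cushion: $1,520.97 − $1,186.36 = $334.61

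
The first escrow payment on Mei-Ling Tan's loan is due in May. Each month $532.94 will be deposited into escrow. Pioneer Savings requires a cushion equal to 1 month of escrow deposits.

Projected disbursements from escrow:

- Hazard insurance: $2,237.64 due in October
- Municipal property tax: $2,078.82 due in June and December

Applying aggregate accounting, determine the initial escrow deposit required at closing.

$2,664.70

Cushion = 1 × $532.94 = $532.94
Trial balance (start $0, +$532.94 each month, − disbursements):
  May: +$532.94 → $532.94
  Jun: +$532.94 − $2,078.82 → -$1,012.94
  Jul: +$532.94 → -$480.00
  Aug: +$532.94 → $52.94
  Sep: +$532.94 → $585.88
  Oct: +$532.94 − $2,237.64 → -$1,118.82
  Nov: +$532.94 → -$585.88
  Dec: +$532.94 − $2,078.82 → -$2,131.76
  Jan: +$532.94 → -$1,598.82
  Feb: +$532.94 → -$1,065.88
  Mar: +$532.94 → -$532.94
  Apr: +$532.94 → $0.00
Lowest trial balance = -$2,131.76 (Dec)
Initial deposit = cushion − low point = $532.94 − (-$2,131.76) = $2,664.70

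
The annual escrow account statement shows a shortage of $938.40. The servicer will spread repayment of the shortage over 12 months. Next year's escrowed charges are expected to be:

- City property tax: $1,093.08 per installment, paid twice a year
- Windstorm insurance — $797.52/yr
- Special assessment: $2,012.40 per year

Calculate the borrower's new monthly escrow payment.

City property tax: $1,093.08 × 2 = $2,186.16
Windstorm insurance: $797.52
Special assessment: $2,012.40
Total per year = $2,186.16 + $797.52 + $2,012.40 = $4,996.08
Monthly = $4,996.08 ÷ 12 = $416.34
Shortage spread = $938.40 / 12 = $78.20/mo
Adjusted monthly = $416.34 + $78.20 = $494.54

$494.54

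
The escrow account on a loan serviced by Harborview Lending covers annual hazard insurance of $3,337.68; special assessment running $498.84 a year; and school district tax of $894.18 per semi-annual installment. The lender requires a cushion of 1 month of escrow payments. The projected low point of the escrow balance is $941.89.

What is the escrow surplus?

$473.15

Hazard insurance: $3,337.68
Special assessment: $498.84
School district tax: $894.18 × 2 = $1,788.36
Annual escrow total = $3,337.68 + $498.84 + $1,788.36 = $5,624.88
Base monthly escrow = $5,624.88 / 12 = $468.74
Required cushion = 1 × $468.74 = $468.74
Surplus = $941.89 − $468.74 = $473.15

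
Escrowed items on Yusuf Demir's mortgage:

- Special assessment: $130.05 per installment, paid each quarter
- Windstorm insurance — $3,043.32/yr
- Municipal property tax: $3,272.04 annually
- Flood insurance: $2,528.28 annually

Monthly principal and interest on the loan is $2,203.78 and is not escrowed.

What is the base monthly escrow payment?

Special assessment — $130.05 × 4 = $520.20
Windstorm insurance — $3,043.32
Municipal property tax — $3,272.04
Flood insurance — $2,528.28
Annual escrow total = $520.20 + $3,043.32 + $3,272.04 + $2,528.28 = $9,363.84
Monthly escrow = $9,363.84 / 12 = $780.32

$780.32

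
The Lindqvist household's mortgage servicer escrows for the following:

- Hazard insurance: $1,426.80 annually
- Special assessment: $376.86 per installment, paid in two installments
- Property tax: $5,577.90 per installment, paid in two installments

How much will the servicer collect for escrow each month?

$1,111.36

Hazard insurance = $1,426.80 annually
Special assessment = $376.86 × 2 = $753.72 annually
Property tax = $5,577.90 × 2 = $11,155.80 annually
Yearly total = $1,426.80 + $753.72 + $11,155.80 = $13,336.32
Per month = $13,336.32 / 12 = $1,111.36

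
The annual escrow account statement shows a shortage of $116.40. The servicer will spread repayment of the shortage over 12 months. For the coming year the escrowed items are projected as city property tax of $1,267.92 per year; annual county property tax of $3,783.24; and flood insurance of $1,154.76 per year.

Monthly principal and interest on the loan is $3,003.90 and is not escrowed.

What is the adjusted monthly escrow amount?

$526.86

City property tax: $1,267.92
County property tax: $3,783.24
Flood insurance: $1,154.76
Combined annual = $1,267.92 + $3,783.24 + $1,154.76 = $6,205.92
Base monthly escrow = $6,205.92 / 12 = $517.16
Shortage spread = $116.40 ÷ 12 = $9.70/mo
New monthly escrow = $517.16 + $9.70 = $526.86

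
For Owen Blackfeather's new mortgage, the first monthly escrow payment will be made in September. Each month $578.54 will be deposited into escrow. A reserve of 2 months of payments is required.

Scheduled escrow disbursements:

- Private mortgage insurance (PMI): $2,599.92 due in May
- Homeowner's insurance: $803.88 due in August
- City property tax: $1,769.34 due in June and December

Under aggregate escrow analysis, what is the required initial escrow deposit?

$1,510.28

Cushion = 2 × $578.54 = $1,157.08
Trial balance (start $0, +$578.54 each month, − disbursements):
  Sep: +$578.54 → $578.54
  Oct: +$578.54 → $1,157.08
  Nov: +$578.54 → $1,735.62
  Dec: +$578.54 − $1,769.34 → $544.82
  Jan: +$578.54 → $1,123.36
  Feb: +$578.54 → $1,701.90
  Mar: +$578.54 → $2,280.44
  Apr: +$578.54 → $2,858.98
  May: +$578.54 − $2,599.92 → $837.60
  Jun: +$578.54 − $1,769.34 → -$353.20
  Jul: +$578.54 → $225.34
  Aug: +$578.54 − $803.88 → $0.00
Lowest trial balance = -$353.20 (Jun)
Initial deposit = cushion − low point = $1,157.08 − (-$353.20) = $1,510.28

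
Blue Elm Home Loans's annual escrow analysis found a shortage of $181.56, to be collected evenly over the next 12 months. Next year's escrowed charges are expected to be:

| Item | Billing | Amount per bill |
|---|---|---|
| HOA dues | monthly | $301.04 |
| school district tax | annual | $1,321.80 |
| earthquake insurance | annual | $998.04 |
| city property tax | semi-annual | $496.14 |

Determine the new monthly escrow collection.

$592.18

HOA dues = $301.04 × 12 = $3,612.48/yr
School district tax = $1,321.80/yr
Earthquake insurance = $998.04/yr
City property tax = $496.14 × 2 = $992.28/yr
Combined annual = $3,612.48 + $1,321.80 + $998.04 + $992.28 = $6,924.60
Base monthly escrow = $6,924.60 / 12 = $577.05
Shortage per month = $181.56 / 12 = $15.13
New monthly escrow = $577.05 + $15.13 = $592.18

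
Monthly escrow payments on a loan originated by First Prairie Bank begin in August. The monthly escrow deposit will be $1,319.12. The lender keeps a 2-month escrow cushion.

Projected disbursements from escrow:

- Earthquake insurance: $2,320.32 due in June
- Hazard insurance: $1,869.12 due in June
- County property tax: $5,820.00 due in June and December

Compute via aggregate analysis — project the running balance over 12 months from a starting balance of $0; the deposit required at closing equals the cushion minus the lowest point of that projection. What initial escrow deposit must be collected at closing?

Cushion = 2 × $1,319.12 = $2,638.24
Trial balance (start $0, +$1,319.12 each month, − disbursements):
  Aug: +$1,319.12 → $1,319.12
  Sep: +$1,319.12 → $2,638.24
  Oct: +$1,319.12 → $3,957.36
  Nov: +$1,319.12 → $5,276.48
  Dec: +$1,319.12 − $5,820.00 → $775.60
  Jan: +$1,319.12 → $2,094.72
  Feb: +$1,319.12 → $3,413.84
  Mar: +$1,319.12 → $4,732.96
  Apr: +$1,319.12 → $6,052.08
  May: +$1,319.12 → $7,371.20
  Jun: +$1,319.12 − $10,009.44 → -$1,319.12
  Jul: +$1,319.12 → $0.00
Lowest trial balance = -$1,319.12 (Jun)
Initial deposit = cushion − low point = $2,638.24 − (-$1,319.12) = $3,957.36

$3,957.36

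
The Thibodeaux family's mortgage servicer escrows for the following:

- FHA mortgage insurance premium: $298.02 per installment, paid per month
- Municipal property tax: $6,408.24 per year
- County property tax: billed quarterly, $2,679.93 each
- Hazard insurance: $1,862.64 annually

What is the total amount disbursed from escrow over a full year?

$22,566.84

FHA mortgage insurance premium: $298.02 × 12 = $3,576.24 per year
Municipal property tax: $6,408.24 per year
County property tax: $2,679.93 × 4 = $10,719.72 per year
Hazard insurance: $1,862.64 per year
Total per year = $3,576.24 + $6,408.24 + $10,719.72 + $1,862.64 = $22,566.84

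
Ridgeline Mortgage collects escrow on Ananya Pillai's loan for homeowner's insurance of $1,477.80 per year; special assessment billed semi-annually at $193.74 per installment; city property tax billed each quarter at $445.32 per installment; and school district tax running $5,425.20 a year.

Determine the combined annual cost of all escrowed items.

Homeowner's insurance — $1,477.80
Special assessment — $193.74 × 2 = $387.48
City property tax — $445.32 × 4 = $1,781.28
School district tax — $5,425.20
Total annual escrow = $1,477.80 + $387.48 + $1,781.28 + $5,425.20 = $9,071.76

$9,071.76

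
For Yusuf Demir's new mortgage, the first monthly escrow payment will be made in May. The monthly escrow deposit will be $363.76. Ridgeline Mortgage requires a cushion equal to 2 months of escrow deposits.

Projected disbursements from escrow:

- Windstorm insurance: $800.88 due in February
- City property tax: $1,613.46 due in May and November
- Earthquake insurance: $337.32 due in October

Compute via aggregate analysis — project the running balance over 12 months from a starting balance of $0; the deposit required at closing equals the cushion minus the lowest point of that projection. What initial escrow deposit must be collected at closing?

Cushion = 2 × $363.76 = $727.52
Trial balance (start $0, +$363.76 each month, − disbursements):
  May: +$363.76 − $1,613.46 → -$1,249.70
  Jun: +$363.76 → -$885.94
  Jul: +$363.76 → -$522.18
  Aug: +$363.76 → -$158.42
  Sep: +$363.76 → $205.34
  Oct: +$363.76 − $337.32 → $231.78
  Nov: +$363.76 − $1,613.46 → -$1,017.92
  Dec: +$363.76 → -$654.16
  Jan: +$363.76 → -$290.40
  Feb: +$363.76 − $800.88 → -$727.52
  Mar: +$363.76 → -$363.76
  Apr: +$363.76 → $0.00
Lowest trial balance = -$1,249.70 (May)
Initial deposit = cushion − low point = $727.52 − (-$1,249.70) = $1,977.22

$1,977.22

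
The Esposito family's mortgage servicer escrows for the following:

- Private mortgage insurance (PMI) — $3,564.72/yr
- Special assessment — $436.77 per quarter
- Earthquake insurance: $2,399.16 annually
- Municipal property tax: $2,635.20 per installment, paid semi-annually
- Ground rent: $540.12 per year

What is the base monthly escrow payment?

$1,126.79

Private mortgage insurance (PMI): $3,564.72 per year
Special assessment: $436.77 × 4 = $1,747.08 per year
Earthquake insurance: $2,399.16 per year
Municipal property tax: $2,635.20 × 2 = $5,270.40 per year
Ground rent: $540.12 per year
Total per year = $3,564.72 + $1,747.08 + $2,399.16 + $5,270.40 + $540.12 = $13,521.48
Monthly escrow = $13,521.48 / 12 = $1,126.79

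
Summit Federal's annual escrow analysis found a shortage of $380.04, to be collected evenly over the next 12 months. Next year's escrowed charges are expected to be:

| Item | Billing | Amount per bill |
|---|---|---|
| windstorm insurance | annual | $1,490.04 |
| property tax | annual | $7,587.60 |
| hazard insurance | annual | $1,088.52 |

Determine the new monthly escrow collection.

$878.85

Windstorm insurance = $1,490.04 per year
Property tax = $7,587.60 per year
Hazard insurance = $1,088.52 per year
Annual escrow total = $10,166.16
Monthly = $10,166.16 / 12 = $847.18
Monthly shortage recovery: $380.04 / 12 = $31.67
Adjusted monthly = $847.18 + $31.67 = $878.85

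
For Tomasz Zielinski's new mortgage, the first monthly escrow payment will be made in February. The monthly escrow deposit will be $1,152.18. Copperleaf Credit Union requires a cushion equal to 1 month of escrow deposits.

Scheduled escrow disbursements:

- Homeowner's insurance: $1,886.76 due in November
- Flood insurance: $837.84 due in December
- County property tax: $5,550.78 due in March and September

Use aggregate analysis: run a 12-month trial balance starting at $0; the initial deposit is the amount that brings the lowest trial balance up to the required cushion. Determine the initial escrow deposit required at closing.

Cushion = 1 × $1,152.18 = $1,152.18
Trial balance (start $0, +$1,152.18 each month, − disbursements):
  Feb: +$1,152.18 → $1,152.18
  Mar: +$1,152.18 − $5,550.78 → -$3,246.42
  Apr: +$1,152.18 → -$2,094.24
  May: +$1,152.18 → -$942.06
  Jun: +$1,152.18 → $210.12
  Jul: +$1,152.18 → $1,362.30
  Aug: +$1,152.18 → $2,514.48
  Sep: +$1,152.18 − $5,550.78 → -$1,884.12
  Oct: +$1,152.18 → -$731.94
  Nov: +$1,152.18 − $1,886.76 → -$1,466.52
  Dec: +$1,152.18 − $837.84 → -$1,152.18
  Jan: +$1,152.18 → $0.00
Lowest trial balance = -$3,246.42 (Mar)
Initial deposit = cushion − low point = $1,152.18 − (-$3,246.42) = $4,398.60

$4,398.60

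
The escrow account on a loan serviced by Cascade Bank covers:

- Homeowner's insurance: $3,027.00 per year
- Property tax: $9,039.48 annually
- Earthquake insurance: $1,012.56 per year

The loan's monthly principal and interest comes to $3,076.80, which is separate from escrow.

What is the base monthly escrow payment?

Homeowner's insurance = $3,027.00 annually
Property tax = $9,039.48 annually
Earthquake insurance = $1,012.56 annually
Annual escrow total = $3,027.00 + $9,039.48 + $1,012.56 = $13,079.04
Monthly escrow = $13,079.04 / 12 = $1,089.92

$1,089.92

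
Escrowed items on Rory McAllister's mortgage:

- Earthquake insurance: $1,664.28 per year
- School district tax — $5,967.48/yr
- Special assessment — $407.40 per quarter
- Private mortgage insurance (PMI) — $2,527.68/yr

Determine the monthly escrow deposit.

$982.42

Earthquake insurance — $1,664.28 per year
School district tax — $5,967.48 per year
Special assessment — $407.40 × 4 = $1,629.60 per year
Private mortgage insurance (PMI) — $2,527.68 per year
Yearly total = $11,789.04
Per month = $11,789.04 / 12 = $982.42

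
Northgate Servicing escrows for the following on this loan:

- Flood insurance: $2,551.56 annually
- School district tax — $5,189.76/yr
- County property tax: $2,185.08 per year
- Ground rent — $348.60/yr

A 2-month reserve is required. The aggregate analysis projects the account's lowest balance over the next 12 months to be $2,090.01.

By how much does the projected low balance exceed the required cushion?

Flood insurance = $2,551.56 annually
School district tax = $5,189.76 annually
County property tax = $2,185.08 annually
Ground rent = $348.60 annually
Yearly total = $2,551.56 + $5,189.76 + $2,185.08 + $348.60 = $10,275.00
Monthly escrow = $10,275.00 ÷ 12 = $856.25
Cushion = 2 × $856.25 = $1,712.50
Surplus = $2,090.01 − $1,712.50 = $377.51

$377.51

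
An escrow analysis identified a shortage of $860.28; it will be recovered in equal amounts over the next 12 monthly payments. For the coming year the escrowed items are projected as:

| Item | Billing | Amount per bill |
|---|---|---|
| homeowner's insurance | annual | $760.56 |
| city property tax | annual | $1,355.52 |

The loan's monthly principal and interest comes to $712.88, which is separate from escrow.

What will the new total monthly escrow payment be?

$248.03

Homeowner's insurance = $760.56 annually
City property tax = $1,355.52 annually
Total annual escrow = $760.56 + $1,355.52 = $2,116.08
Base monthly escrow = $2,116.08 / 12 = $176.34
Shortage spread = $860.28 / 12 = $71.69/mo
New monthly escrow = $176.34 + $71.69 = $248.03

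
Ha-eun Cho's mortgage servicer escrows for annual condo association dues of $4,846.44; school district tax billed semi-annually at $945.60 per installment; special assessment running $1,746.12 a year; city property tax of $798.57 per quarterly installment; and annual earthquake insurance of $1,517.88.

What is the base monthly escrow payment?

$1,099.66

Condo association dues — $4,846.44
School district tax — $945.60 × 2 = $1,891.20
Special assessment — $1,746.12
City property tax — $798.57 × 4 = $3,194.28
Earthquake insurance — $1,517.88
Yearly total = $13,195.92
Monthly escrow = $13,195.92 / 12 = $1,099.66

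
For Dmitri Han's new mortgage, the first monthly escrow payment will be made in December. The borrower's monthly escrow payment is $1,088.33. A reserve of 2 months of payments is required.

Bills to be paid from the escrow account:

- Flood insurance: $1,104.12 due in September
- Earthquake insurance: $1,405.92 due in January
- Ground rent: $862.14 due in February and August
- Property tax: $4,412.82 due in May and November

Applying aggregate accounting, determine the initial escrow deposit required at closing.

$2,327.56

Cushion = 2 × $1,088.33 = $2,176.66
Trial balance (start $0, +$1,088.33 each month, − disbursements):
  Dec: +$1,088.33 → $1,088.33
  Jan: +$1,088.33 − $1,405.92 → $770.74
  Feb: +$1,088.33 − $862.14 → $996.93
  Mar: +$1,088.33 → $2,085.26
  Apr: +$1,088.33 → $3,173.59
  May: +$1,088.33 − $4,412.82 → -$150.90
  Jun: +$1,088.33 → $937.43
  Jul: +$1,088.33 → $2,025.76
  Aug: +$1,088.33 − $862.14 → $2,251.95
  Sep: +$1,088.33 − $1,104.12 → $2,236.16
  Oct: +$1,088.33 → $3,324.49
  Nov: +$1,088.33 − $4,412.82 → $0.00
Lowest trial balance = -$150.90 (May)
Initial deposit = cushion − low point = $2,176.66 − (-$150.90) = $2,327.56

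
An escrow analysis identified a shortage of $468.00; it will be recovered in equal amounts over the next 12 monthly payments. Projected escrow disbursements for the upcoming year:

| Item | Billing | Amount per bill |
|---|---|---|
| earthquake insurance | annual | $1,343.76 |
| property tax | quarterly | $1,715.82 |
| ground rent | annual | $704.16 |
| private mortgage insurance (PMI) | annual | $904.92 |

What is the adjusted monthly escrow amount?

Earthquake insurance — $1,343.76 per year
Property tax — $1,715.82 × 4 = $6,863.28 per year
Ground rent — $704.16 per year
Private mortgage insurance (PMI) — $904.92 per year
Total annual escrow = $1,343.76 + $6,863.28 + $704.16 + $904.92 = $9,816.12
Per month = $9,816.12 ÷ 12 = $818.01
Shortage per month = $468.00 ÷ 12 = $39.00
New monthly escrow = $818.01 + $39.00 = $857.01

$857.01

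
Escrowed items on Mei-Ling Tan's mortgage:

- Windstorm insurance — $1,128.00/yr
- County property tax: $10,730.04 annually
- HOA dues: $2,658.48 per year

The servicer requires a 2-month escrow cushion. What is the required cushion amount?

Windstorm insurance = $1,128.00
County property tax = $10,730.04
HOA dues = $2,658.48
Combined annual = $1,128.00 + $10,730.04 + $2,658.48 = $14,516.52
Base monthly escrow = $14,516.52 / 12 = $1,209.71
Required cushion = 2 × $1,209.71 = $2,419.42

$2,419.42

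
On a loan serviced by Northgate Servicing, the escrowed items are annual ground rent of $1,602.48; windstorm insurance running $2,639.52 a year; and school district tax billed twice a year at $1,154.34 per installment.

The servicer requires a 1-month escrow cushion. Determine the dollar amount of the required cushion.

Ground rent: $1,602.48 per year
Windstorm insurance: $2,639.52 per year
School district tax: $1,154.34 × 2 = $2,308.68 per year
Combined annual = $1,602.48 + $2,639.52 + $2,308.68 = $6,550.68
Base monthly escrow = $6,550.68 ÷ 12 = $545.89
Cushion = 1 × $545.89 = $545.89

$545.89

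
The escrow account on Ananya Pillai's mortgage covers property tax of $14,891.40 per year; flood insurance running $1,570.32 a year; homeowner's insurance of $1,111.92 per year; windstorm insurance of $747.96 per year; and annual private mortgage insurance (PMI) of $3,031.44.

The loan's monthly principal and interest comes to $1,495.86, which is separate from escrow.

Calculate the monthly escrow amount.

$1,779.42

Property tax — $14,891.40 per year
Flood insurance — $1,570.32 per year
Homeowner's insurance — $1,111.92 per year
Windstorm insurance — $747.96 per year
Private mortgage insurance (PMI) — $3,031.44 per year
Total per year = $14,891.40 + $1,570.32 + $1,111.92 + $747.96 + $3,031.44 = $21,353.04
Monthly = $21,353.04 / 12 = $1,779.42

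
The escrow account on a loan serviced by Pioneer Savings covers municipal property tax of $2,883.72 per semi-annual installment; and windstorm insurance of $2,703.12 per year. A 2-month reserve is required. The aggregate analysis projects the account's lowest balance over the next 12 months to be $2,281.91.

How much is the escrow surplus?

Municipal property tax = $2,883.72 × 2 = $5,767.44 annually
Windstorm insurance = $2,703.12 annually
Combined annual = $5,767.44 + $2,703.12 = $8,470.56
Base monthly escrow = $8,470.56 / 12 = $705.88
Cushion = 2 × $705.88 = $1,411.76
Surplus = $2,281.91 − $1,411.76 = $870.15

$870.15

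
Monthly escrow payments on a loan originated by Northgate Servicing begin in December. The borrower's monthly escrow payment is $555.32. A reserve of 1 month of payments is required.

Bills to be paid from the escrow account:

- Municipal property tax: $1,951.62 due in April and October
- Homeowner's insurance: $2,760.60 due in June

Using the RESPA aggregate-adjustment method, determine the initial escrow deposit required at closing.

$1,380.30

Cushion = 1 × $555.32 = $555.32
Trial balance (start $0, +$555.32 each month, − disbursements):
  Dec: +$555.32 → $555.32
  Jan: +$555.32 → $1,110.64
  Feb: +$555.32 → $1,665.96
  Mar: +$555.32 → $2,221.28
  Apr: +$555.32 − $1,951.62 → $824.98
  May: +$555.32 → $1,380.30
  Jun: +$555.32 − $2,760.60 → -$824.98
  Jul: +$555.32 → -$269.66
  Aug: +$555.32 → $285.66
  Sep: +$555.32 → $840.98
  Oct: +$555.32 − $1,951.62 → -$555.32
  Nov: +$555.32 → $0.00
Lowest trial balance = -$824.98 (Jun)
Initial deposit = cushion − low point = $555.32 − (-$824.98) = $1,380.30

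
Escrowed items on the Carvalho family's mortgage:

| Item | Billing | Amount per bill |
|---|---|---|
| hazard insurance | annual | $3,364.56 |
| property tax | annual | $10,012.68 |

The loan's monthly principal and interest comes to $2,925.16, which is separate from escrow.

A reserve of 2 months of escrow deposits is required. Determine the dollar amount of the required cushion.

$2,229.54

Hazard insurance: $3,364.56
Property tax: $10,012.68
Combined annual = $3,364.56 + $10,012.68 = $13,377.24
Monthly = $13,377.24 / 12 = $1,114.77
Reserve = 2 × $1,114.77 = $2,229.54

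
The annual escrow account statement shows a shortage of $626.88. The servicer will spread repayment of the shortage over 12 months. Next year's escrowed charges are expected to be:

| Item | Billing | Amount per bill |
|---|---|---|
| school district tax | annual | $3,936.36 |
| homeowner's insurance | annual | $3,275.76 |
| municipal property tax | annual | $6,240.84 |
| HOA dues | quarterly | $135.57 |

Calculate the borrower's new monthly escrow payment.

$1,218.51

School district tax = $3,936.36/yr
Homeowner's insurance = $3,275.76/yr
Municipal property tax = $6,240.84/yr
HOA dues = $135.57 × 4 = $542.28/yr
Total annual escrow = $3,936.36 + $3,275.76 + $6,240.84 + $542.28 = $13,995.24
Per month = $13,995.24 / 12 = $1,166.27
Shortage spread = $626.88 ÷ 12 = $52.24/mo
New monthly escrow = $1,166.27 + $52.24 = $1,218.51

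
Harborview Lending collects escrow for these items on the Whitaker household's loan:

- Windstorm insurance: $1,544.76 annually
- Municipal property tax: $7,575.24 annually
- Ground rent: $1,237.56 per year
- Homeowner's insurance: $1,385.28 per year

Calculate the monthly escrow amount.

$978.57

Windstorm insurance — $1,544.76 annually
Municipal property tax — $7,575.24 annually
Ground rent — $1,237.56 annually
Homeowner's insurance — $1,385.28 annually
Annual escrow total = $1,544.76 + $7,575.24 + $1,237.56 + $1,385.28 = $11,742.84
Base monthly escrow = $11,742.84 / 12 = $978.57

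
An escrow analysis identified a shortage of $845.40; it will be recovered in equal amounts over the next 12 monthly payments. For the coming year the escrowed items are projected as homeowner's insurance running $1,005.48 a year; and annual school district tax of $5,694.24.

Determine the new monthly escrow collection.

Homeowner's insurance = $1,005.48 per year
School district tax = $5,694.24 per year
Total per year = $1,005.48 + $5,694.24 = $6,699.72
Monthly escrow = $6,699.72 ÷ 12 = $558.31
Shortage per month = $845.40 ÷ 12 = $70.45
New monthly escrow = $558.31 + $70.45 = $628.76

$628.76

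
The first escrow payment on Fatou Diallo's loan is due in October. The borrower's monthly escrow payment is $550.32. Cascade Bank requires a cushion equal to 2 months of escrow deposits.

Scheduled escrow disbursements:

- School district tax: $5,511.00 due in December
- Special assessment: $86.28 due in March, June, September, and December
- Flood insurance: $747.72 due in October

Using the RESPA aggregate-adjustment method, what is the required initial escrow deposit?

$5,794.68

Cushion = 2 × $550.32 = $1,100.64
Trial balance (start $0, +$550.32 each month, − disbursements):
  Oct: +$550.32 − $747.72 → -$197.40
  Nov: +$550.32 → $352.92
  Dec: +$550.32 − $5,597.28 → -$4,694.04
  Jan: +$550.32 → -$4,143.72
  Feb: +$550.32 → -$3,593.40
  Mar: +$550.32 − $86.28 → -$3,129.36
  Apr: +$550.32 → -$2,579.04
  May: +$550.32 → -$2,028.72
  Jun: +$550.32 − $86.28 → -$1,564.68
  Jul: +$550.32 → -$1,014.36
  Aug: +$550.32 → -$464.04
  Sep: +$550.32 − $86.28 → $0.00
Lowest trial balance = -$4,694.04 (Dec)
Initial deposit = cushion − low point = $1,100.64 − (-$4,694.04) = $5,794.68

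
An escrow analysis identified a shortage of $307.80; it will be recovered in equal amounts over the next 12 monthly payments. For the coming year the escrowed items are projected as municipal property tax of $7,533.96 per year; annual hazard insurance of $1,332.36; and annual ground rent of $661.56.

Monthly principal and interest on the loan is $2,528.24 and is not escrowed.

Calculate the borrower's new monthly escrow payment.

$819.64

Municipal property tax: $7,533.96/yr
Hazard insurance: $1,332.36/yr
Ground rent: $661.56/yr
Total per year = $7,533.96 + $1,332.36 + $661.56 = $9,527.88
Per month = $9,527.88 ÷ 12 = $793.99
Monthly shortage recovery: $307.80 ÷ 12 = $25.65
Adjusted monthly = $793.99 + $25.65 = $819.64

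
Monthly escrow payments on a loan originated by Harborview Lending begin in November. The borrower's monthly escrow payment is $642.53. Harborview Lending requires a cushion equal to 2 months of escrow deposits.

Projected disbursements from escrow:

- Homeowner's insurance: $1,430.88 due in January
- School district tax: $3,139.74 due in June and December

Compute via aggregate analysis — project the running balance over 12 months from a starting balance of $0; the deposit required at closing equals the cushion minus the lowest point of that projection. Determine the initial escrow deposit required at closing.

$3,928.09

Cushion = 2 × $642.53 = $1,285.06
Trial balance (start $0, +$642.53 each month, − disbursements):
  Nov: +$642.53 → $642.53
  Dec: +$642.53 − $3,139.74 → -$1,854.68
  Jan: +$642.53 − $1,430.88 → -$2,643.03
  Feb: +$642.53 → -$2,000.50
  Mar: +$642.53 → -$1,357.97
  Apr: +$642.53 → -$715.44
  May: +$642.53 → -$72.91
  Jun: +$642.53 − $3,139.74 → -$2,570.12
  Jul: +$642.53 → -$1,927.59
  Aug: +$642.53 → -$1,285.06
  Sep: +$642.53 → -$642.53
  Oct: +$642.53 → $0.00
Lowest trial balance = -$2,643.03 (Jan)
Initial deposit = cushion − low point = $1,285.06 − (-$2,643.03) = $3,928.09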